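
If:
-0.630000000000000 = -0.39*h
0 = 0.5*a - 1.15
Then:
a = 2.30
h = 1.62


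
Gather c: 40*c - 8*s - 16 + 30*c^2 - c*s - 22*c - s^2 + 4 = 30*c^2 + c*(18 - s) - s^2 - 8*s - 12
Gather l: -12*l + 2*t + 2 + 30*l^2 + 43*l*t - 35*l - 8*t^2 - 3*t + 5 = 30*l^2 + l*(43*t - 47) - 8*t^2 - t + 7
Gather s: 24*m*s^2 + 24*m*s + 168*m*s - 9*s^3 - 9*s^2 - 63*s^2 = 192*m*s - 9*s^3 + s^2*(24*m - 72)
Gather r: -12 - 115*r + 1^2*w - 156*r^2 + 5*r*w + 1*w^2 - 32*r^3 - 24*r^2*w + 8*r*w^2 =-32*r^3 + r^2*(-24*w - 156) + r*(8*w^2 + 5*w - 115) + w^2 + w - 12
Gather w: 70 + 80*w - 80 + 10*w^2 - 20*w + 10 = 10*w^2 + 60*w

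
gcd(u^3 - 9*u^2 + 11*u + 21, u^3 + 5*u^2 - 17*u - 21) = u^2 - 2*u - 3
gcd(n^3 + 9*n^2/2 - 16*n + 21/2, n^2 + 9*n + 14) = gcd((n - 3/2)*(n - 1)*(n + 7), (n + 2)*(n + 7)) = n + 7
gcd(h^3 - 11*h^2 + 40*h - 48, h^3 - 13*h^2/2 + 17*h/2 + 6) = h^2 - 7*h + 12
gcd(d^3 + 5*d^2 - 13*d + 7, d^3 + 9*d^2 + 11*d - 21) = d^2 + 6*d - 7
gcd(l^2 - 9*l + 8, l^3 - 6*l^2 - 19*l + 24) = l^2 - 9*l + 8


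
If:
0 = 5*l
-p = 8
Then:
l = 0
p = -8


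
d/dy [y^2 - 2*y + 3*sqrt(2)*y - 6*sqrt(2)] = 2*y - 2 + 3*sqrt(2)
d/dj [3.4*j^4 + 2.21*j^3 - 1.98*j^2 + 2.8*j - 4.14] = 13.6*j^3 + 6.63*j^2 - 3.96*j + 2.8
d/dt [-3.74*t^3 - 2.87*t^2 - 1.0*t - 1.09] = -11.22*t^2 - 5.74*t - 1.0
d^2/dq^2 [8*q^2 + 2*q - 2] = 16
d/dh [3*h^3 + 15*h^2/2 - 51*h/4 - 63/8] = 9*h^2 + 15*h - 51/4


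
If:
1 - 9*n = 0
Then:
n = 1/9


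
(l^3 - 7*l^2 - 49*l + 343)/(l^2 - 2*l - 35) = (l^2 - 49)/(l + 5)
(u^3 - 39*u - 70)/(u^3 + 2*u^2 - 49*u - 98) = (u + 5)/(u + 7)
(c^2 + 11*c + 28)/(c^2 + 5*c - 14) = (c + 4)/(c - 2)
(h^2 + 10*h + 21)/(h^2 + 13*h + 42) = (h + 3)/(h + 6)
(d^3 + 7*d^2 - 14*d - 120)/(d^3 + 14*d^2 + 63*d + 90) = (d - 4)/(d + 3)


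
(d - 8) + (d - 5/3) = 2*d - 29/3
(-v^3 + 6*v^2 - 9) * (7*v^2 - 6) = -7*v^5 + 42*v^4 + 6*v^3 - 99*v^2 + 54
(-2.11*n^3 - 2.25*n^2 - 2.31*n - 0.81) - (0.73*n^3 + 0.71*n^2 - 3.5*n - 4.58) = -2.84*n^3 - 2.96*n^2 + 1.19*n + 3.77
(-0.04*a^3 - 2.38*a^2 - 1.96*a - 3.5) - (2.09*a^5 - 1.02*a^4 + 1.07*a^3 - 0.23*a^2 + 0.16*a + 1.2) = -2.09*a^5 + 1.02*a^4 - 1.11*a^3 - 2.15*a^2 - 2.12*a - 4.7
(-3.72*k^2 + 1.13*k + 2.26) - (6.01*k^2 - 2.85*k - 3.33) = -9.73*k^2 + 3.98*k + 5.59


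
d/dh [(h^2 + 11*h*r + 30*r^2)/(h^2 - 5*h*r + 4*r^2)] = 2*r*(-8*h^2 - 26*h*r + 97*r^2)/(h^4 - 10*h^3*r + 33*h^2*r^2 - 40*h*r^3 + 16*r^4)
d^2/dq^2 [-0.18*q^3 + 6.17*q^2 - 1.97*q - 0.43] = 12.34 - 1.08*q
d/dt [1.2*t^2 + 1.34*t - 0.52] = 2.4*t + 1.34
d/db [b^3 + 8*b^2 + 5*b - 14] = 3*b^2 + 16*b + 5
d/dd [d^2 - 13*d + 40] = 2*d - 13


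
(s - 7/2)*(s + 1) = s^2 - 5*s/2 - 7/2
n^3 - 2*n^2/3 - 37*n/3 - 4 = (n - 4)*(n + 1/3)*(n + 3)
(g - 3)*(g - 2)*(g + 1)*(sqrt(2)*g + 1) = sqrt(2)*g^4 - 4*sqrt(2)*g^3 + g^3 - 4*g^2 + sqrt(2)*g^2 + g + 6*sqrt(2)*g + 6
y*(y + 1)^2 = y^3 + 2*y^2 + y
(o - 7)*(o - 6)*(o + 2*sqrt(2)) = o^3 - 13*o^2 + 2*sqrt(2)*o^2 - 26*sqrt(2)*o + 42*o + 84*sqrt(2)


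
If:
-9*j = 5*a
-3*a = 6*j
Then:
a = 0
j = 0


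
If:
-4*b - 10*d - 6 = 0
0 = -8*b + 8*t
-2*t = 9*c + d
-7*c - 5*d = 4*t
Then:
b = 57/17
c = -9/17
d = -33/17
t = 57/17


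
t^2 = t^2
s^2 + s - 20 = (s - 4)*(s + 5)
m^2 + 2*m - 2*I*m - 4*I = (m + 2)*(m - 2*I)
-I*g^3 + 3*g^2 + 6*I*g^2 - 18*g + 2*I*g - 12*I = (g - 6)*(g + 2*I)*(-I*g + 1)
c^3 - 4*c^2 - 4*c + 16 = (c - 4)*(c - 2)*(c + 2)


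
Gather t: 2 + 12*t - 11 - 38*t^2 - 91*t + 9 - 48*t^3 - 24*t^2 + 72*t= -48*t^3 - 62*t^2 - 7*t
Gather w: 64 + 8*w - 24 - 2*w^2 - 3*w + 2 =-2*w^2 + 5*w + 42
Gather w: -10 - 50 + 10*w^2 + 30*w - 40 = 10*w^2 + 30*w - 100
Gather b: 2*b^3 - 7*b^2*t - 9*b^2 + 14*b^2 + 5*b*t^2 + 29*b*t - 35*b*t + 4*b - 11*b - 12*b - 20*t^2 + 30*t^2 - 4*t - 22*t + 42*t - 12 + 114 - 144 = 2*b^3 + b^2*(5 - 7*t) + b*(5*t^2 - 6*t - 19) + 10*t^2 + 16*t - 42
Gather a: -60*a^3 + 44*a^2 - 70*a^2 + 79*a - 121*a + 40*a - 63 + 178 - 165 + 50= -60*a^3 - 26*a^2 - 2*a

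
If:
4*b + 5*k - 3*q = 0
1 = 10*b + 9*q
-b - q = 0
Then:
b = 1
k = -7/5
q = -1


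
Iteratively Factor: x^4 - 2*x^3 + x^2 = (x)*(x^3 - 2*x^2 + x) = x^2*(x^2 - 2*x + 1) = x^2*(x - 1)*(x - 1)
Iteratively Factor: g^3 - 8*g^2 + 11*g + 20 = (g - 5)*(g^2 - 3*g - 4) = (g - 5)*(g - 4)*(g + 1)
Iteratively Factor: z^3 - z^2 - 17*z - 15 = (z + 3)*(z^2 - 4*z - 5) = (z - 5)*(z + 3)*(z + 1)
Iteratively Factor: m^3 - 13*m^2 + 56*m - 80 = (m - 5)*(m^2 - 8*m + 16) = (m - 5)*(m - 4)*(m - 4)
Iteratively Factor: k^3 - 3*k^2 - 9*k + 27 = (k - 3)*(k^2 - 9) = (k - 3)*(k + 3)*(k - 3)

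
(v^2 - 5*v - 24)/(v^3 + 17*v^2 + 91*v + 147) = (v - 8)/(v^2 + 14*v + 49)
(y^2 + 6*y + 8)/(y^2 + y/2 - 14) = 2*(y + 2)/(2*y - 7)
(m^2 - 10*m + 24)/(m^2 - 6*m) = (m - 4)/m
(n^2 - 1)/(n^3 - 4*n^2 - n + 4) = 1/(n - 4)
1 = 1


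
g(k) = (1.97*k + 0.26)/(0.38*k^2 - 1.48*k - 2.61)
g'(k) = (1.48 - 0.76*k)*(1.97*k + 0.26)/(0.38*k^2 - 1.48*k - 2.61)^2 + 1.97/(0.38*k^2 - 1.48*k - 2.61) = (0.7486*k^2 - 2.9156*k - (0.76*k - 1.48)*(1.97*k + 0.26) - 5.1417)/(-0.38*k^2 + 1.48*k + 2.61)^2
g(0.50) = -0.38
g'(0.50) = -0.48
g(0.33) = -0.30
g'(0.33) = -0.52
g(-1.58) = -4.21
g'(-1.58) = -13.77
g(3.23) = -1.93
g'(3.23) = -1.13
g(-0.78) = 1.04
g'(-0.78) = -3.37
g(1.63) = -0.87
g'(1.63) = -0.44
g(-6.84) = -0.52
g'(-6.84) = -0.06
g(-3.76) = -0.86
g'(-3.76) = -0.21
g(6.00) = 5.52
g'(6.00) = -6.86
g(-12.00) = -0.33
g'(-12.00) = -0.02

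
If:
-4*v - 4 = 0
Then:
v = -1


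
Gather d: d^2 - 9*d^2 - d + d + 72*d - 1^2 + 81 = -8*d^2 + 72*d + 80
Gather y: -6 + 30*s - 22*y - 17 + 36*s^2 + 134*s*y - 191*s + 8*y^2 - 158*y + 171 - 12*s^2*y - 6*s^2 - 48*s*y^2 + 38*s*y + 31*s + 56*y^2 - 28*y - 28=30*s^2 - 130*s + y^2*(64 - 48*s) + y*(-12*s^2 + 172*s - 208) + 120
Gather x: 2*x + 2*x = 4*x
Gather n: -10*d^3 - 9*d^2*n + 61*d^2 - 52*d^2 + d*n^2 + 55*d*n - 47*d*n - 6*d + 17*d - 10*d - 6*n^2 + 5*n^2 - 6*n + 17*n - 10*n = -10*d^3 + 9*d^2 + d + n^2*(d - 1) + n*(-9*d^2 + 8*d + 1)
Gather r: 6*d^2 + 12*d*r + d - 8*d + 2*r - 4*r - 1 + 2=6*d^2 - 7*d + r*(12*d - 2) + 1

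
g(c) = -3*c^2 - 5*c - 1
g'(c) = -6*c - 5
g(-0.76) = 1.07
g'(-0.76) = -0.44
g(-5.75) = -71.44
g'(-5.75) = 29.50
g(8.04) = -235.12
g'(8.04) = -53.24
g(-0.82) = 1.08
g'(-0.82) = -0.08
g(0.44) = -3.78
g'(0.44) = -7.64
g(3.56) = -56.82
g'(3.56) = -26.36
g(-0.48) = 0.71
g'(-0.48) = -2.12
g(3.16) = -46.76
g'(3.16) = -23.96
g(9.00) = -289.00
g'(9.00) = -59.00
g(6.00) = -139.00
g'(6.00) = -41.00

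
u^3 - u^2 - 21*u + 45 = (u - 3)^2*(u + 5)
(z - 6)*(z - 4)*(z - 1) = z^3 - 11*z^2 + 34*z - 24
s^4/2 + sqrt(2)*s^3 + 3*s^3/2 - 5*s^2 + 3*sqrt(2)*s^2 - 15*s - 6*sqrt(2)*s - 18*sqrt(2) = (s/2 + sqrt(2)/2)*(s + 3)*(s - 2*sqrt(2))*(s + 3*sqrt(2))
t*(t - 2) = t^2 - 2*t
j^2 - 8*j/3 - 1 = (j - 3)*(j + 1/3)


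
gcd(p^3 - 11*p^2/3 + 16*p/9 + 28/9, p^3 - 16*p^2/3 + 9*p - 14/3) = p^2 - 13*p/3 + 14/3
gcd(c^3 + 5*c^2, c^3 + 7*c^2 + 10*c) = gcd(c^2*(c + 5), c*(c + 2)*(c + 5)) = c^2 + 5*c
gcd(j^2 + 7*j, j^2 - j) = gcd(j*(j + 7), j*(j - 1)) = j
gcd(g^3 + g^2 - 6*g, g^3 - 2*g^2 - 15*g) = g^2 + 3*g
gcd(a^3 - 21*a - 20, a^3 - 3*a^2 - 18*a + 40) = a^2 - a - 20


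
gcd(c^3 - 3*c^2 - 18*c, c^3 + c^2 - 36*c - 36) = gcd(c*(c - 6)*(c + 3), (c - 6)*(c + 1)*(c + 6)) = c - 6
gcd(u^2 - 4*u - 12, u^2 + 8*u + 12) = u + 2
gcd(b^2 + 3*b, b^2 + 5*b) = b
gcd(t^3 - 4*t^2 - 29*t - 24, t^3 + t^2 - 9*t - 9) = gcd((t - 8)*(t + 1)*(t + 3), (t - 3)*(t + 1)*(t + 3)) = t^2 + 4*t + 3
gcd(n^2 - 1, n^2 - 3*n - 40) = 1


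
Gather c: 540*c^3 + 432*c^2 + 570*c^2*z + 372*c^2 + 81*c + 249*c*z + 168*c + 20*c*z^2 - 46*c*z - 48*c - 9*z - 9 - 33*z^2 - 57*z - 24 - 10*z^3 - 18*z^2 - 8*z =540*c^3 + c^2*(570*z + 804) + c*(20*z^2 + 203*z + 201) - 10*z^3 - 51*z^2 - 74*z - 33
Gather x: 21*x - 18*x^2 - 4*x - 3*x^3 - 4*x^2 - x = -3*x^3 - 22*x^2 + 16*x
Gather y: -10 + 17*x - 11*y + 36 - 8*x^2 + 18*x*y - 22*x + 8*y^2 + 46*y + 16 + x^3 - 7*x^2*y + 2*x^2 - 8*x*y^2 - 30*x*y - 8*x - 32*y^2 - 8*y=x^3 - 6*x^2 - 13*x + y^2*(-8*x - 24) + y*(-7*x^2 - 12*x + 27) + 42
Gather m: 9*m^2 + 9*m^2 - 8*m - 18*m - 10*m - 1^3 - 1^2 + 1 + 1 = 18*m^2 - 36*m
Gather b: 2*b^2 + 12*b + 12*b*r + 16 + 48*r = 2*b^2 + b*(12*r + 12) + 48*r + 16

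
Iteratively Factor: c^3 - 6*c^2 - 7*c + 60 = (c + 3)*(c^2 - 9*c + 20) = (c - 4)*(c + 3)*(c - 5)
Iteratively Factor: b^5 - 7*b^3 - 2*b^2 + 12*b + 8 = (b - 2)*(b^4 + 2*b^3 - 3*b^2 - 8*b - 4) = (b - 2)*(b + 1)*(b^3 + b^2 - 4*b - 4) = (b - 2)*(b + 1)*(b + 2)*(b^2 - b - 2) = (b - 2)^2*(b + 1)*(b + 2)*(b + 1)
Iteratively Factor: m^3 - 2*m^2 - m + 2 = (m - 1)*(m^2 - m - 2) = (m - 2)*(m - 1)*(m + 1)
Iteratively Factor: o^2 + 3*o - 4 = (o - 1)*(o + 4)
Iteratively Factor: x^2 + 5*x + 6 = (x + 3)*(x + 2)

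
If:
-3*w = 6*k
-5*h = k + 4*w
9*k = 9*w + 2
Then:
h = 14/135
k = 2/27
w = -4/27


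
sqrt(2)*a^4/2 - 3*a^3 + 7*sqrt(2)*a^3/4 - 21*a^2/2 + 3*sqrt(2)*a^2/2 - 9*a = a*(a + 3/2)*(a - 3*sqrt(2))*(sqrt(2)*a/2 + sqrt(2))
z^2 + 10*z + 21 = (z + 3)*(z + 7)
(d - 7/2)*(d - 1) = d^2 - 9*d/2 + 7/2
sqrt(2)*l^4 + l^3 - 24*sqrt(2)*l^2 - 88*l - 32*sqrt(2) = (l - 4*sqrt(2))*(l + 2*sqrt(2))^2*(sqrt(2)*l + 1)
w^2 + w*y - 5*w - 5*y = (w - 5)*(w + y)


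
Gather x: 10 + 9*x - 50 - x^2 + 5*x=-x^2 + 14*x - 40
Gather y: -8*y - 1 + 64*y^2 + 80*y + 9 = 64*y^2 + 72*y + 8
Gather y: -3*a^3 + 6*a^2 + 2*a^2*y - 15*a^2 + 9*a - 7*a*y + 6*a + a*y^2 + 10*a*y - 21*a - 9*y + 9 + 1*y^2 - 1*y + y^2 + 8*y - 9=-3*a^3 - 9*a^2 - 6*a + y^2*(a + 2) + y*(2*a^2 + 3*a - 2)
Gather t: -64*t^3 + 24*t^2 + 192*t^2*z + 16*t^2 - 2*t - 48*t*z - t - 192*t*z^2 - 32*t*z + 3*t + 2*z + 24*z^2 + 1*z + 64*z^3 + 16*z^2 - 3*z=-64*t^3 + t^2*(192*z + 40) + t*(-192*z^2 - 80*z) + 64*z^3 + 40*z^2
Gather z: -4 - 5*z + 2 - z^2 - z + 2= -z^2 - 6*z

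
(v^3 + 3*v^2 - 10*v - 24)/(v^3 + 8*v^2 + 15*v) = (v^3 + 3*v^2 - 10*v - 24)/(v*(v^2 + 8*v + 15))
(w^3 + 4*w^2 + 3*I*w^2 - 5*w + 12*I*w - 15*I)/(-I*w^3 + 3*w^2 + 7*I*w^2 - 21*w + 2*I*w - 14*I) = (I*w^3 + w^2*(-3 + 4*I) - w*(12 + 5*I) + 15)/(w^3 + w^2*(-7 + 3*I) - w*(2 + 21*I) + 14)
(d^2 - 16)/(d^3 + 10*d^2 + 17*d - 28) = (d - 4)/(d^2 + 6*d - 7)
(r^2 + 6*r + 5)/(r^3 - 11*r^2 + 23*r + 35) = (r + 5)/(r^2 - 12*r + 35)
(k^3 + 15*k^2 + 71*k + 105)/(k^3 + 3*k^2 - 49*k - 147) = (k + 5)/(k - 7)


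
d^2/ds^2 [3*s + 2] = 0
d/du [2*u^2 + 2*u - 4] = 4*u + 2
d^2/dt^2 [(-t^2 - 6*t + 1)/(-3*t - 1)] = -52/(27*t^3 + 27*t^2 + 9*t + 1)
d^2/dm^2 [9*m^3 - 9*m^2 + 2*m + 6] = 54*m - 18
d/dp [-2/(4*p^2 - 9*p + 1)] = 2*(8*p - 9)/(4*p^2 - 9*p + 1)^2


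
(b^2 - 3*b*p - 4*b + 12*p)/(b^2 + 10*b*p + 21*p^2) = (b^2 - 3*b*p - 4*b + 12*p)/(b^2 + 10*b*p + 21*p^2)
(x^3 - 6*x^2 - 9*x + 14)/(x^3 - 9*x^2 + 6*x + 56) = (x - 1)/(x - 4)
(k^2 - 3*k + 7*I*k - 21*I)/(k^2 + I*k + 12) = (k^2 + k*(-3 + 7*I) - 21*I)/(k^2 + I*k + 12)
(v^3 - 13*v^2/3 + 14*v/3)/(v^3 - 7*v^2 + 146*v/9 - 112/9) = 3*v/(3*v - 8)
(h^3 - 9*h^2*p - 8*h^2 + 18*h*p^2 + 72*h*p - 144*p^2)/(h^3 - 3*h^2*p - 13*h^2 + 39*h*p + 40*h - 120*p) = (h - 6*p)/(h - 5)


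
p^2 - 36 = (p - 6)*(p + 6)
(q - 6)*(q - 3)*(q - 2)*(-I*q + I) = -I*q^4 + 12*I*q^3 - 47*I*q^2 + 72*I*q - 36*I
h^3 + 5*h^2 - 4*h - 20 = (h - 2)*(h + 2)*(h + 5)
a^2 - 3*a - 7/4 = (a - 7/2)*(a + 1/2)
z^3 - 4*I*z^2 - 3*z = z*(z - 3*I)*(z - I)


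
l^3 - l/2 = l*(l - sqrt(2)/2)*(l + sqrt(2)/2)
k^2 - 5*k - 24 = (k - 8)*(k + 3)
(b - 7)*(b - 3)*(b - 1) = b^3 - 11*b^2 + 31*b - 21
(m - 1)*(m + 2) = m^2 + m - 2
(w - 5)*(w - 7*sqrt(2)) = w^2 - 7*sqrt(2)*w - 5*w + 35*sqrt(2)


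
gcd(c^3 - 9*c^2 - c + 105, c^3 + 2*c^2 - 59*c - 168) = c + 3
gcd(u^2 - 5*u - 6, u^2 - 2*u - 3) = u + 1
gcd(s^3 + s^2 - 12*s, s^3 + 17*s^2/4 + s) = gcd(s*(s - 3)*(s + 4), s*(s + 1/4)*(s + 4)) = s^2 + 4*s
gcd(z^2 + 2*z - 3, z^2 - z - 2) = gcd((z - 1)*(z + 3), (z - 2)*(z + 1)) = 1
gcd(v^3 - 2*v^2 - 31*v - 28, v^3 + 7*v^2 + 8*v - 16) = v + 4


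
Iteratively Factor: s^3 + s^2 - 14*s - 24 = (s + 3)*(s^2 - 2*s - 8) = (s + 2)*(s + 3)*(s - 4)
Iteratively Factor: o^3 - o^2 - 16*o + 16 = (o - 4)*(o^2 + 3*o - 4) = (o - 4)*(o - 1)*(o + 4)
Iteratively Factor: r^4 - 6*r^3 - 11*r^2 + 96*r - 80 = (r - 1)*(r^3 - 5*r^2 - 16*r + 80) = (r - 1)*(r + 4)*(r^2 - 9*r + 20) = (r - 4)*(r - 1)*(r + 4)*(r - 5)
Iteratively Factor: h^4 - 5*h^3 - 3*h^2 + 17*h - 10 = (h + 2)*(h^3 - 7*h^2 + 11*h - 5) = (h - 1)*(h + 2)*(h^2 - 6*h + 5) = (h - 5)*(h - 1)*(h + 2)*(h - 1)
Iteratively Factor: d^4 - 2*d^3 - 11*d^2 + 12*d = (d + 3)*(d^3 - 5*d^2 + 4*d) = d*(d + 3)*(d^2 - 5*d + 4) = d*(d - 1)*(d + 3)*(d - 4)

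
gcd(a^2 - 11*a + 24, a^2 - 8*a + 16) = 1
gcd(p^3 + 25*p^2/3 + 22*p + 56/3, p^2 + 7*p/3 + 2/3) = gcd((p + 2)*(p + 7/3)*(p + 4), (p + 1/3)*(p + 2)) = p + 2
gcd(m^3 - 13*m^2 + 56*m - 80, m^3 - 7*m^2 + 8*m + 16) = m^2 - 8*m + 16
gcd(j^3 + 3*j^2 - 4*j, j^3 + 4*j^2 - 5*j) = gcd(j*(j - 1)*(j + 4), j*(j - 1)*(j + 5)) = j^2 - j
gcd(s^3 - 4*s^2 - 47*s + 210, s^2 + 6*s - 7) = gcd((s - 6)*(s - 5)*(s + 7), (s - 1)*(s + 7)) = s + 7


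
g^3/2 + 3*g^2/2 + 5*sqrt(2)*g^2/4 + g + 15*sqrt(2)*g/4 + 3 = (g/2 + sqrt(2))*(g + 3)*(g + sqrt(2)/2)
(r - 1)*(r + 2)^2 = r^3 + 3*r^2 - 4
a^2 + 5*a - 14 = (a - 2)*(a + 7)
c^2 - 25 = (c - 5)*(c + 5)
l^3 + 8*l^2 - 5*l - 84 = (l - 3)*(l + 4)*(l + 7)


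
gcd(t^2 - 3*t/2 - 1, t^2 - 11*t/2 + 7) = t - 2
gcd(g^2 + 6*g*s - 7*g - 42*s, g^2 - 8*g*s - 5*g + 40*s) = 1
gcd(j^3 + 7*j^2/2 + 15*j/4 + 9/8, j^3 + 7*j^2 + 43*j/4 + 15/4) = j^2 + 2*j + 3/4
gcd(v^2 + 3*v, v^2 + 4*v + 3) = v + 3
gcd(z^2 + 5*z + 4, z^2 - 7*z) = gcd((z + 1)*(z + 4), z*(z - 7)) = 1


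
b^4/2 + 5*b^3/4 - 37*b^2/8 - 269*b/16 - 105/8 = (b/2 + 1)*(b - 7/2)*(b + 3/2)*(b + 5/2)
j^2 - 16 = (j - 4)*(j + 4)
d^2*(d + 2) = d^3 + 2*d^2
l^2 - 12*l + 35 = (l - 7)*(l - 5)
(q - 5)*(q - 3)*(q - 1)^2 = q^4 - 10*q^3 + 32*q^2 - 38*q + 15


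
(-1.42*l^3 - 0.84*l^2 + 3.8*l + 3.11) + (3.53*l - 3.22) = -1.42*l^3 - 0.84*l^2 + 7.33*l - 0.11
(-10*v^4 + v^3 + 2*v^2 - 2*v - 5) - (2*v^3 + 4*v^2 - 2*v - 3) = -10*v^4 - v^3 - 2*v^2 - 2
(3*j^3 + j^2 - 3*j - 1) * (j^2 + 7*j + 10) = 3*j^5 + 22*j^4 + 34*j^3 - 12*j^2 - 37*j - 10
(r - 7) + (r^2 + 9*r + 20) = r^2 + 10*r + 13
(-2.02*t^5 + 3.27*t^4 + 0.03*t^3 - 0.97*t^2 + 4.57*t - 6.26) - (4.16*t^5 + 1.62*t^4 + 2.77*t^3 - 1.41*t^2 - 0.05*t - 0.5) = -6.18*t^5 + 1.65*t^4 - 2.74*t^3 + 0.44*t^2 + 4.62*t - 5.76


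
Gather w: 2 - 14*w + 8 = 10 - 14*w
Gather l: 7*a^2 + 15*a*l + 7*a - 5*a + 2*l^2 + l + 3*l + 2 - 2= 7*a^2 + 2*a + 2*l^2 + l*(15*a + 4)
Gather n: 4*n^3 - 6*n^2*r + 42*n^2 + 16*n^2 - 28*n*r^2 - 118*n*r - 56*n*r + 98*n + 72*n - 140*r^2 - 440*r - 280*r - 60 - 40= 4*n^3 + n^2*(58 - 6*r) + n*(-28*r^2 - 174*r + 170) - 140*r^2 - 720*r - 100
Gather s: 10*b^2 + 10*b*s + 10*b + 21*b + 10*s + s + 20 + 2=10*b^2 + 31*b + s*(10*b + 11) + 22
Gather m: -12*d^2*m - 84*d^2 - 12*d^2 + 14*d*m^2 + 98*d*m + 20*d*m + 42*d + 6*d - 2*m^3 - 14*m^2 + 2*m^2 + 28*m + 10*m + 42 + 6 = -96*d^2 + 48*d - 2*m^3 + m^2*(14*d - 12) + m*(-12*d^2 + 118*d + 38) + 48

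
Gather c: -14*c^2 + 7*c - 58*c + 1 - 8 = -14*c^2 - 51*c - 7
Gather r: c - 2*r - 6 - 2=c - 2*r - 8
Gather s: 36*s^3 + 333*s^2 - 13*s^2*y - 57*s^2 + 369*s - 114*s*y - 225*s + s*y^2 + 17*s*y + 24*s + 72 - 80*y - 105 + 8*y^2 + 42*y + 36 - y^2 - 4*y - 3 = 36*s^3 + s^2*(276 - 13*y) + s*(y^2 - 97*y + 168) + 7*y^2 - 42*y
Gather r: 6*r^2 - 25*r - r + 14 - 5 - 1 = 6*r^2 - 26*r + 8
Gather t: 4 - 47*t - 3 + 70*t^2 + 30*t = 70*t^2 - 17*t + 1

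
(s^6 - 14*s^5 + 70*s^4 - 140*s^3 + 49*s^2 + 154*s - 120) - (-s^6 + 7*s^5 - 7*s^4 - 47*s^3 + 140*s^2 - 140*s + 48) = 2*s^6 - 21*s^5 + 77*s^4 - 93*s^3 - 91*s^2 + 294*s - 168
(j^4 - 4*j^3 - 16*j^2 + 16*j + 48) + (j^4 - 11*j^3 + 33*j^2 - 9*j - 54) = 2*j^4 - 15*j^3 + 17*j^2 + 7*j - 6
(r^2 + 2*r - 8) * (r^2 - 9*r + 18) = r^4 - 7*r^3 - 8*r^2 + 108*r - 144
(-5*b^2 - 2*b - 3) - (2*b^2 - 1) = -7*b^2 - 2*b - 2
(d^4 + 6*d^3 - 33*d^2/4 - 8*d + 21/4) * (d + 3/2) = d^5 + 15*d^4/2 + 3*d^3/4 - 163*d^2/8 - 27*d/4 + 63/8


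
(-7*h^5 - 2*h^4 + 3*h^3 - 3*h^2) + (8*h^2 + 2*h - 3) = -7*h^5 - 2*h^4 + 3*h^3 + 5*h^2 + 2*h - 3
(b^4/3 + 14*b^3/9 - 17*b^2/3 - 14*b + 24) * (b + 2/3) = b^5/3 + 16*b^4/9 - 125*b^3/27 - 160*b^2/9 + 44*b/3 + 16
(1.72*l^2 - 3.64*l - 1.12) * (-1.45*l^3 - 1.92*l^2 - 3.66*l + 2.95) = -2.494*l^5 + 1.9756*l^4 + 2.3176*l^3 + 20.5468*l^2 - 6.6388*l - 3.304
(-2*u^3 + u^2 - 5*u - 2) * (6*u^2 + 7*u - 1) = -12*u^5 - 8*u^4 - 21*u^3 - 48*u^2 - 9*u + 2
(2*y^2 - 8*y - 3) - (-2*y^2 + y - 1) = 4*y^2 - 9*y - 2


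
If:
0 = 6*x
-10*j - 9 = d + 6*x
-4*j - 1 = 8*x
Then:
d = -13/2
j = -1/4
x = 0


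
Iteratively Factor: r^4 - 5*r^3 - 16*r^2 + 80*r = (r + 4)*(r^3 - 9*r^2 + 20*r) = r*(r + 4)*(r^2 - 9*r + 20) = r*(r - 5)*(r + 4)*(r - 4)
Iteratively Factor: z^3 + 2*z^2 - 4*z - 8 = (z + 2)*(z^2 - 4) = (z - 2)*(z + 2)*(z + 2)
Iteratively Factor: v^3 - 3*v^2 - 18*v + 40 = (v - 5)*(v^2 + 2*v - 8) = (v - 5)*(v + 4)*(v - 2)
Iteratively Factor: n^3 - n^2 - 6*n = (n)*(n^2 - n - 6) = n*(n - 3)*(n + 2)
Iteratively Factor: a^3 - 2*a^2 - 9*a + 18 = (a + 3)*(a^2 - 5*a + 6) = (a - 3)*(a + 3)*(a - 2)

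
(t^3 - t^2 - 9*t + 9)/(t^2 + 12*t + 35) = (t^3 - t^2 - 9*t + 9)/(t^2 + 12*t + 35)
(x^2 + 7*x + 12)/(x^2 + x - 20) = (x^2 + 7*x + 12)/(x^2 + x - 20)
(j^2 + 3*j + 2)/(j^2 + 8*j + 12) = (j + 1)/(j + 6)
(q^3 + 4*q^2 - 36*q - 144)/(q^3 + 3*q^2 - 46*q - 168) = (q - 6)/(q - 7)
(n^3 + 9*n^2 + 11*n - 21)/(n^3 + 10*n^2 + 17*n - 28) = (n + 3)/(n + 4)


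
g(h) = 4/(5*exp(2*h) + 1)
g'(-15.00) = 0.00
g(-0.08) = 0.76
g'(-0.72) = -1.99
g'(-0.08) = -1.23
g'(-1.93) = -0.69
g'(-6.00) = 0.00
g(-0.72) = 1.83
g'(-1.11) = -1.82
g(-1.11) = 2.59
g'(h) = -40*exp(2*h)/(5*exp(2*h) + 1)^2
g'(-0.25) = -1.49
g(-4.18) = 4.00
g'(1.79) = -0.04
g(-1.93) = 3.62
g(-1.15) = 2.66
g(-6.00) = 4.00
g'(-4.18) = -0.01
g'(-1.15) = -1.78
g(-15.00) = 4.00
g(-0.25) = 0.99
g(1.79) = 0.02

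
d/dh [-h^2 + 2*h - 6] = 2 - 2*h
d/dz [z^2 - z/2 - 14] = 2*z - 1/2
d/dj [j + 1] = 1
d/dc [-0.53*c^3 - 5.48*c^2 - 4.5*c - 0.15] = -1.59*c^2 - 10.96*c - 4.5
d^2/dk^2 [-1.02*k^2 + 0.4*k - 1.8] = -2.04000000000000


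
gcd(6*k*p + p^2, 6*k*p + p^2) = 6*k*p + p^2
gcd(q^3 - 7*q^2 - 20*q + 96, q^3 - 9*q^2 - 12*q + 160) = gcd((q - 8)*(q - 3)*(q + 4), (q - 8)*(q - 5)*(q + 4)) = q^2 - 4*q - 32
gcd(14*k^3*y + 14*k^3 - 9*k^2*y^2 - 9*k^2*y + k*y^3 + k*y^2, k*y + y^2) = 1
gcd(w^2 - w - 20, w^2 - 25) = w - 5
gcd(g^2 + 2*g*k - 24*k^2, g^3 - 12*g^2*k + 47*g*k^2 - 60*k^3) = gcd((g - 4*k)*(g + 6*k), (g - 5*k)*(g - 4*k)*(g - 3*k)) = g - 4*k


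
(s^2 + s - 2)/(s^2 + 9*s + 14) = (s - 1)/(s + 7)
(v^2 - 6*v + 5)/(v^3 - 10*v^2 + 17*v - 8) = (v - 5)/(v^2 - 9*v + 8)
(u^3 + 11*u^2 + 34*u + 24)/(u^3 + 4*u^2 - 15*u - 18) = (u + 4)/(u - 3)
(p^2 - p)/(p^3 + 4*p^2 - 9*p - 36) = p*(p - 1)/(p^3 + 4*p^2 - 9*p - 36)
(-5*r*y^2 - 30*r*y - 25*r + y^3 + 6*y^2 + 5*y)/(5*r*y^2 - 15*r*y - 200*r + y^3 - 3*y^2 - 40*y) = (-5*r*y - 5*r + y^2 + y)/(5*r*y - 40*r + y^2 - 8*y)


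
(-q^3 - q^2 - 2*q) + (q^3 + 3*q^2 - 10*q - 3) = 2*q^2 - 12*q - 3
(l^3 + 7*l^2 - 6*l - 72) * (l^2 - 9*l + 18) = l^5 - 2*l^4 - 51*l^3 + 108*l^2 + 540*l - 1296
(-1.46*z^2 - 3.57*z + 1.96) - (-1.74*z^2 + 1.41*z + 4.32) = 0.28*z^2 - 4.98*z - 2.36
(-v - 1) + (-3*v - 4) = -4*v - 5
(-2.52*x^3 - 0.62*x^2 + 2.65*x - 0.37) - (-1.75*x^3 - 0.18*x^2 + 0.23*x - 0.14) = -0.77*x^3 - 0.44*x^2 + 2.42*x - 0.23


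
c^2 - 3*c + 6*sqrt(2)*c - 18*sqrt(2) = (c - 3)*(c + 6*sqrt(2))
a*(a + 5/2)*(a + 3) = a^3 + 11*a^2/2 + 15*a/2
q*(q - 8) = q^2 - 8*q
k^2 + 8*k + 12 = (k + 2)*(k + 6)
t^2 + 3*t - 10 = (t - 2)*(t + 5)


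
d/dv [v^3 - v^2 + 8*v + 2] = 3*v^2 - 2*v + 8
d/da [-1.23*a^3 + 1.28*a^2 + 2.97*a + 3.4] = -3.69*a^2 + 2.56*a + 2.97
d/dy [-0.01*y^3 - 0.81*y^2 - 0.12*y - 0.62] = -0.03*y^2 - 1.62*y - 0.12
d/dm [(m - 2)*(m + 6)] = 2*m + 4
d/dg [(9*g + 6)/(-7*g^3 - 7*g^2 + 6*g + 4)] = 21*g*(6*g^2 + 9*g + 4)/(49*g^6 + 98*g^5 - 35*g^4 - 140*g^3 - 20*g^2 + 48*g + 16)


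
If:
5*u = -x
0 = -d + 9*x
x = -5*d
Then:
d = 0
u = 0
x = 0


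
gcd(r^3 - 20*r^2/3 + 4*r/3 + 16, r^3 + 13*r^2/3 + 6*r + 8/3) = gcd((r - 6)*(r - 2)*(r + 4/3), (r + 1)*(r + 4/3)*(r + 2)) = r + 4/3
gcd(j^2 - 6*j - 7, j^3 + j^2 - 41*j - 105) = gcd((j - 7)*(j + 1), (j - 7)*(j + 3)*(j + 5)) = j - 7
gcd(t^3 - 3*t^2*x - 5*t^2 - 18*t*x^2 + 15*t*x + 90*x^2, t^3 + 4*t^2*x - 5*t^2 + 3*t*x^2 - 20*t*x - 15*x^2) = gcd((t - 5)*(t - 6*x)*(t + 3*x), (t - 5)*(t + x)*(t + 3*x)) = t^2 + 3*t*x - 5*t - 15*x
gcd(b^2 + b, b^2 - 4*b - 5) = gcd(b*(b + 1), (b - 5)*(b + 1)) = b + 1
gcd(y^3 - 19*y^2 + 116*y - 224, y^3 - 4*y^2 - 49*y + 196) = y^2 - 11*y + 28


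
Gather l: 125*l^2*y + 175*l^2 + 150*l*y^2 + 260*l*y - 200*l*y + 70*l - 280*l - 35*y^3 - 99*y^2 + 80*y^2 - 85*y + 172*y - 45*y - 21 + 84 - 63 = l^2*(125*y + 175) + l*(150*y^2 + 60*y - 210) - 35*y^3 - 19*y^2 + 42*y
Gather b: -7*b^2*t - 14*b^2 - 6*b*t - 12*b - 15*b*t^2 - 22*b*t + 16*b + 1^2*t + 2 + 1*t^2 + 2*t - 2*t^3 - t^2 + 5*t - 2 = b^2*(-7*t - 14) + b*(-15*t^2 - 28*t + 4) - 2*t^3 + 8*t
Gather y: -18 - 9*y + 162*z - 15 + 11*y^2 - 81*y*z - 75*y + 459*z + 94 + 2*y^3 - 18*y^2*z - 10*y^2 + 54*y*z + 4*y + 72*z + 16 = 2*y^3 + y^2*(1 - 18*z) + y*(-27*z - 80) + 693*z + 77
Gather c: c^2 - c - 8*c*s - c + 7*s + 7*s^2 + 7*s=c^2 + c*(-8*s - 2) + 7*s^2 + 14*s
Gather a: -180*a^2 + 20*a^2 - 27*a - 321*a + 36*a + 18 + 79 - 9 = -160*a^2 - 312*a + 88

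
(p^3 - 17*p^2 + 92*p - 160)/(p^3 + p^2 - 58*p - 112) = (p^2 - 9*p + 20)/(p^2 + 9*p + 14)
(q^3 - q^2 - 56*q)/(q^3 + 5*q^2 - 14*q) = (q - 8)/(q - 2)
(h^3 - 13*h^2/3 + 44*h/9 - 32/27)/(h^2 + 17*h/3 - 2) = (h^2 - 4*h + 32/9)/(h + 6)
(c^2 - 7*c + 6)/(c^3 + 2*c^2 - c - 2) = (c - 6)/(c^2 + 3*c + 2)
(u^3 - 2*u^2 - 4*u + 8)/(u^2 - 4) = u - 2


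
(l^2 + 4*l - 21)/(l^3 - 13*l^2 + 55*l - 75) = (l + 7)/(l^2 - 10*l + 25)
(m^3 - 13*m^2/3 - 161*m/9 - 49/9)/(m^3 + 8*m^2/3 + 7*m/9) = (m - 7)/m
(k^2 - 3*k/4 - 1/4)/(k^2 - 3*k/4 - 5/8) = 2*(-4*k^2 + 3*k + 1)/(-8*k^2 + 6*k + 5)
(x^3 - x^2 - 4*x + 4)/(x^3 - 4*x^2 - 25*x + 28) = (x^2 - 4)/(x^2 - 3*x - 28)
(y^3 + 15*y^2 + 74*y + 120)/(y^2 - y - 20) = (y^2 + 11*y + 30)/(y - 5)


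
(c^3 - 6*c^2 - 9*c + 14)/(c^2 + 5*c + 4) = (c^3 - 6*c^2 - 9*c + 14)/(c^2 + 5*c + 4)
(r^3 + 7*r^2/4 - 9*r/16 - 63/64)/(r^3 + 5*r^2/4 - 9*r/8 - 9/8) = (16*r^2 + 16*r - 21)/(8*(2*r^2 + r - 3))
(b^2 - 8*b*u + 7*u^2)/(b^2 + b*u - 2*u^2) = (b - 7*u)/(b + 2*u)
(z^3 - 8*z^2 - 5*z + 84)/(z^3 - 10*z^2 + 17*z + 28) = (z + 3)/(z + 1)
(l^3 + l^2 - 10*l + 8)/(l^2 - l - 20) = (l^2 - 3*l + 2)/(l - 5)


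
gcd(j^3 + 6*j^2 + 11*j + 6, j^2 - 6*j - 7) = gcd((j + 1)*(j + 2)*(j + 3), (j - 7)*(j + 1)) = j + 1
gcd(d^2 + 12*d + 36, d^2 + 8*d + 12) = d + 6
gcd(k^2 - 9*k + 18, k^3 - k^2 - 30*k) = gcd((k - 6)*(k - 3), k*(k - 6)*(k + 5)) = k - 6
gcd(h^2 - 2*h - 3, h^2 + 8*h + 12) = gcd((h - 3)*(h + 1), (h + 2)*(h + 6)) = 1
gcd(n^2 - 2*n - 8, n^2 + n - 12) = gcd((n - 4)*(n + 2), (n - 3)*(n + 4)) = 1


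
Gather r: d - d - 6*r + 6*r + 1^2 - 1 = 0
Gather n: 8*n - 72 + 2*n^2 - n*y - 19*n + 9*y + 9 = 2*n^2 + n*(-y - 11) + 9*y - 63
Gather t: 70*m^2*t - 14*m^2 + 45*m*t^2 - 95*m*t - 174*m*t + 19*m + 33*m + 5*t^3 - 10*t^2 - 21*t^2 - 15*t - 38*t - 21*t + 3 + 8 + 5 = -14*m^2 + 52*m + 5*t^3 + t^2*(45*m - 31) + t*(70*m^2 - 269*m - 74) + 16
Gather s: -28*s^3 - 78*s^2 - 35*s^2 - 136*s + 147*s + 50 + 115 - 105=-28*s^3 - 113*s^2 + 11*s + 60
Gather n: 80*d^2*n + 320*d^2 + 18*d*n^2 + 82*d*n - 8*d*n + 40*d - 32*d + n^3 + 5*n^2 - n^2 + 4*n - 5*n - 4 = 320*d^2 + 8*d + n^3 + n^2*(18*d + 4) + n*(80*d^2 + 74*d - 1) - 4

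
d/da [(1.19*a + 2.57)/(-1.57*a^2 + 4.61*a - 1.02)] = (1.8683*a^2 + 8.0698*a - 13.0615)/(2.4649*a^4 - 14.4754*a^3 + 24.4549*a^2 - 9.4044*a + 1.0404)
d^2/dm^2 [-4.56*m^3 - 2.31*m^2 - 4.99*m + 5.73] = -27.36*m - 4.62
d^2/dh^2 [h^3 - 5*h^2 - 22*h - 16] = 6*h - 10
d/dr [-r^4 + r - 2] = 1 - 4*r^3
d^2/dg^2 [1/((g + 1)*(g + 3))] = 2*((g + 1)^2 + (g + 1)*(g + 3) + (g + 3)^2)/((g + 1)^3*(g + 3)^3)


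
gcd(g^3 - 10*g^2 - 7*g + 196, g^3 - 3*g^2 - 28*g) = g^2 - 3*g - 28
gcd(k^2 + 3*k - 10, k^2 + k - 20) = k + 5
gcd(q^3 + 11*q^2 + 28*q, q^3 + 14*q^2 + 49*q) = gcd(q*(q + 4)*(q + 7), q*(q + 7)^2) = q^2 + 7*q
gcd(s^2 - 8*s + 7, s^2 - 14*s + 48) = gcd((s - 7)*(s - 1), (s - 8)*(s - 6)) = 1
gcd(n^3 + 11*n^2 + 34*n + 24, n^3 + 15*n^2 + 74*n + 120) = n^2 + 10*n + 24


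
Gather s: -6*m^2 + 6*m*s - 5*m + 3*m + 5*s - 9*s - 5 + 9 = -6*m^2 - 2*m + s*(6*m - 4) + 4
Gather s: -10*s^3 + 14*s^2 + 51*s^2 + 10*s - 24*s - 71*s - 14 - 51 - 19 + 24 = -10*s^3 + 65*s^2 - 85*s - 60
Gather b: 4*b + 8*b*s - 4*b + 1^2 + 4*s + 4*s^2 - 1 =8*b*s + 4*s^2 + 4*s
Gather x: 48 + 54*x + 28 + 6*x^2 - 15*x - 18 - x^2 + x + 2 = 5*x^2 + 40*x + 60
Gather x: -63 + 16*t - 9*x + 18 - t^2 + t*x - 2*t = -t^2 + 14*t + x*(t - 9) - 45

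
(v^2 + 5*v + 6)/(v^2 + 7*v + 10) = (v + 3)/(v + 5)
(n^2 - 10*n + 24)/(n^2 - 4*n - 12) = (n - 4)/(n + 2)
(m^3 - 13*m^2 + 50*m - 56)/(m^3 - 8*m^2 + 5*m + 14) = (m - 4)/(m + 1)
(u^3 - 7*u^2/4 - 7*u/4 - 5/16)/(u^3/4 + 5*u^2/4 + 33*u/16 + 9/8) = (16*u^3 - 28*u^2 - 28*u - 5)/(4*u^3 + 20*u^2 + 33*u + 18)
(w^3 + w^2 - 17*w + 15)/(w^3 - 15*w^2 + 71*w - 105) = (w^2 + 4*w - 5)/(w^2 - 12*w + 35)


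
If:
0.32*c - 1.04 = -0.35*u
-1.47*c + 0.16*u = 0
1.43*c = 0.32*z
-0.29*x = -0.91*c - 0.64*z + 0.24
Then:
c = 0.29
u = 2.70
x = 3.00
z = 1.31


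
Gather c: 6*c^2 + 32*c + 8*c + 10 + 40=6*c^2 + 40*c + 50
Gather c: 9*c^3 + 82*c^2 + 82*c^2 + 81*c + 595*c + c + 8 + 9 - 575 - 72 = 9*c^3 + 164*c^2 + 677*c - 630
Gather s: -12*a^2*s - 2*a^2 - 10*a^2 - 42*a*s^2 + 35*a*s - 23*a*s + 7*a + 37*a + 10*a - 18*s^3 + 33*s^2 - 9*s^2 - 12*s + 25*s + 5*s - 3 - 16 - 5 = -12*a^2 + 54*a - 18*s^3 + s^2*(24 - 42*a) + s*(-12*a^2 + 12*a + 18) - 24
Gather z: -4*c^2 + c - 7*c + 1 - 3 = -4*c^2 - 6*c - 2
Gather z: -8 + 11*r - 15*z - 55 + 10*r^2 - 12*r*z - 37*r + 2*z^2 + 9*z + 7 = 10*r^2 - 26*r + 2*z^2 + z*(-12*r - 6) - 56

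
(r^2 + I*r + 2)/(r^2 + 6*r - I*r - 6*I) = (r + 2*I)/(r + 6)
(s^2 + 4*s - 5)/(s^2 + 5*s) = (s - 1)/s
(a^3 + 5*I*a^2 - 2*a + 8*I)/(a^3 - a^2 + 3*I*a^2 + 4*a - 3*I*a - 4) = (a + 2*I)/(a - 1)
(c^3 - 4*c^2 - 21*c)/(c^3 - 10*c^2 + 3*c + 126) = c/(c - 6)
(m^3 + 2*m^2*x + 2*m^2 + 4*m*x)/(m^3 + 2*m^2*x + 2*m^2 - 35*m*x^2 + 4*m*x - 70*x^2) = m*(-m - 2*x)/(-m^2 - 2*m*x + 35*x^2)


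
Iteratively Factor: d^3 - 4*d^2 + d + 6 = (d - 3)*(d^2 - d - 2) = (d - 3)*(d - 2)*(d + 1)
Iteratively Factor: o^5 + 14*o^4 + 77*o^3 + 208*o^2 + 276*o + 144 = (o + 4)*(o^4 + 10*o^3 + 37*o^2 + 60*o + 36) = (o + 3)*(o + 4)*(o^3 + 7*o^2 + 16*o + 12) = (o + 2)*(o + 3)*(o + 4)*(o^2 + 5*o + 6) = (o + 2)*(o + 3)^2*(o + 4)*(o + 2)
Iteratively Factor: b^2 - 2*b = (b - 2)*(b)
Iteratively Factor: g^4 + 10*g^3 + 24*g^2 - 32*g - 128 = (g - 2)*(g^3 + 12*g^2 + 48*g + 64) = (g - 2)*(g + 4)*(g^2 + 8*g + 16) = (g - 2)*(g + 4)^2*(g + 4)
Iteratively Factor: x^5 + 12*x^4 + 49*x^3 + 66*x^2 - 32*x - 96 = (x + 4)*(x^4 + 8*x^3 + 17*x^2 - 2*x - 24) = (x - 1)*(x + 4)*(x^3 + 9*x^2 + 26*x + 24) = (x - 1)*(x + 3)*(x + 4)*(x^2 + 6*x + 8) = (x - 1)*(x + 2)*(x + 3)*(x + 4)*(x + 4)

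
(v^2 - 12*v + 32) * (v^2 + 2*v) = v^4 - 10*v^3 + 8*v^2 + 64*v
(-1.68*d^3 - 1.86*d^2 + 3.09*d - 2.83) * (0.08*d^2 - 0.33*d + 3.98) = -0.1344*d^5 + 0.4056*d^4 - 5.8254*d^3 - 8.6489*d^2 + 13.2321*d - 11.2634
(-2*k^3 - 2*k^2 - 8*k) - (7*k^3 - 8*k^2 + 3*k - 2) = -9*k^3 + 6*k^2 - 11*k + 2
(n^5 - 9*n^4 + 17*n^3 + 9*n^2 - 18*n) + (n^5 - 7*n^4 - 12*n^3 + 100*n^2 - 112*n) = 2*n^5 - 16*n^4 + 5*n^3 + 109*n^2 - 130*n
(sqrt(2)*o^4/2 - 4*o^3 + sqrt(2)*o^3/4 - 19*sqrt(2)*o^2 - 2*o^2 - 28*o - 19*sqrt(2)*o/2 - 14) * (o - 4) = sqrt(2)*o^5/2 - 4*o^4 - 7*sqrt(2)*o^4/4 - 20*sqrt(2)*o^3 + 14*o^3 - 20*o^2 + 133*sqrt(2)*o^2/2 + 38*sqrt(2)*o + 98*o + 56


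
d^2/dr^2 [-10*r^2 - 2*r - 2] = -20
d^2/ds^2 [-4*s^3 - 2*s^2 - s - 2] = -24*s - 4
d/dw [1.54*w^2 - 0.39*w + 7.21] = 3.08*w - 0.39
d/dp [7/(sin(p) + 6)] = -7*cos(p)/(sin(p) + 6)^2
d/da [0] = 0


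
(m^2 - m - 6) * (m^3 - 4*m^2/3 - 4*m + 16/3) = m^5 - 7*m^4/3 - 26*m^3/3 + 52*m^2/3 + 56*m/3 - 32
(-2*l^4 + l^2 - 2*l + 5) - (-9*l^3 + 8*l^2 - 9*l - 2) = -2*l^4 + 9*l^3 - 7*l^2 + 7*l + 7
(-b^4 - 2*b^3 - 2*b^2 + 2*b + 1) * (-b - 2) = b^5 + 4*b^4 + 6*b^3 + 2*b^2 - 5*b - 2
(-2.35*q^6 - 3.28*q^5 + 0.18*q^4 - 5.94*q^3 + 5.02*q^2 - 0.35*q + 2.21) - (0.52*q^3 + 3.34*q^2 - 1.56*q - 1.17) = -2.35*q^6 - 3.28*q^5 + 0.18*q^4 - 6.46*q^3 + 1.68*q^2 + 1.21*q + 3.38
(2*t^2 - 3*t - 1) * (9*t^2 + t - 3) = 18*t^4 - 25*t^3 - 18*t^2 + 8*t + 3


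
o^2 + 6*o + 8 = (o + 2)*(o + 4)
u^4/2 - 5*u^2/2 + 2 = (u/2 + 1)*(u - 2)*(u - 1)*(u + 1)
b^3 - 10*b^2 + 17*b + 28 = (b - 7)*(b - 4)*(b + 1)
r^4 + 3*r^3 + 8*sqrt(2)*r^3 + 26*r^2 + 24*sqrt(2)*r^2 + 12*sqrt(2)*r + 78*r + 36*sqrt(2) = (r + 3)*(r + sqrt(2))^2*(r + 6*sqrt(2))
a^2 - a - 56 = (a - 8)*(a + 7)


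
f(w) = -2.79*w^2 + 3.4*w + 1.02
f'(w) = 3.4 - 5.58*w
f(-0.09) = 0.69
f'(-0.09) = 3.90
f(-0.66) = -2.44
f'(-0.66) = 7.08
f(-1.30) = -8.12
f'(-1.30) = 10.65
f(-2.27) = -21.07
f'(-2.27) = 16.07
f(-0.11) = 0.61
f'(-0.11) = 4.01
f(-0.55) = -1.69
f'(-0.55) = 6.47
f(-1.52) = -10.59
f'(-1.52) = 11.88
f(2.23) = -5.27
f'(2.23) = -9.04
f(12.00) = -359.94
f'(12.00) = -63.56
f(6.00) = -79.02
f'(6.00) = -30.08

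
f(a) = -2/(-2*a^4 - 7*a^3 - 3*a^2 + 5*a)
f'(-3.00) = 0.44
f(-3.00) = 0.13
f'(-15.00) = 0.00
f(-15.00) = 0.00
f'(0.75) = -12.66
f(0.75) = 1.31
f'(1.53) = -0.13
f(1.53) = 0.06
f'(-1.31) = -3.03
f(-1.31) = 1.08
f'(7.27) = -0.00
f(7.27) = 0.00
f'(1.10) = -0.70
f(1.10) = 0.19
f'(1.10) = -0.70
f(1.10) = 0.19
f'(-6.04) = 0.00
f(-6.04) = 0.00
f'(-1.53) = -40.16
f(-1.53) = 3.56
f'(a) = -2*(8*a^3 + 21*a^2 + 6*a - 5)/(-2*a^4 - 7*a^3 - 3*a^2 + 5*a)^2 = 2*(-8*a^3 - 21*a^2 - 6*a + 5)/(a^2*(2*a^3 + 7*a^2 + 3*a - 5)^2)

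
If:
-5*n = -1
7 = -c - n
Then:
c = -36/5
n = 1/5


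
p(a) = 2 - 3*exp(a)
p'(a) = -3*exp(a)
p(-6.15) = 1.99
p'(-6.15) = -0.01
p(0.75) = -4.35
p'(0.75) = -6.35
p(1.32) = -9.23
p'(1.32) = -11.23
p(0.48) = -2.85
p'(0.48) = -4.85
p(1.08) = -6.83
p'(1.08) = -8.83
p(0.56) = -3.25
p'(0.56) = -5.25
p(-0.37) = -0.07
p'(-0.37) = -2.07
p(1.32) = -9.23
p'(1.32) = -11.23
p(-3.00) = 1.85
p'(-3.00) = -0.15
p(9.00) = -24307.25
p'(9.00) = -24309.25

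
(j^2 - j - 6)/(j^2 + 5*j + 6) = (j - 3)/(j + 3)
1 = 1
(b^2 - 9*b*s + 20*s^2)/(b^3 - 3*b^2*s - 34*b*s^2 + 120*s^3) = 1/(b + 6*s)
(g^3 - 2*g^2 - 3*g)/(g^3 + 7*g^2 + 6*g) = (g - 3)/(g + 6)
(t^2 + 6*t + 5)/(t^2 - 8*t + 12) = (t^2 + 6*t + 5)/(t^2 - 8*t + 12)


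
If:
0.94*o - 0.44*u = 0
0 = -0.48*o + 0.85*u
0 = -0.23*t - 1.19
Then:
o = 0.00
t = -5.17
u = 0.00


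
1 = 1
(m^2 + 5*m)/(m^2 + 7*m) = (m + 5)/(m + 7)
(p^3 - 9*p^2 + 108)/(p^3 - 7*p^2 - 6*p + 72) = (p - 6)/(p - 4)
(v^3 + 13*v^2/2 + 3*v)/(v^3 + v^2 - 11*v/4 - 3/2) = 2*v*(v + 6)/(2*v^2 + v - 6)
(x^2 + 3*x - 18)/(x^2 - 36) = (x - 3)/(x - 6)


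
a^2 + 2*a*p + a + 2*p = (a + 1)*(a + 2*p)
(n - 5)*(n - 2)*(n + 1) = n^3 - 6*n^2 + 3*n + 10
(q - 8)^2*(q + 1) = q^3 - 15*q^2 + 48*q + 64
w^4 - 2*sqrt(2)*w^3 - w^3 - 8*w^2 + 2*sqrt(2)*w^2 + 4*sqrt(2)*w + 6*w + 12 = (w - 2)*(w + 1)*(w - 3*sqrt(2))*(w + sqrt(2))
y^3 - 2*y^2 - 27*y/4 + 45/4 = (y - 3)*(y - 3/2)*(y + 5/2)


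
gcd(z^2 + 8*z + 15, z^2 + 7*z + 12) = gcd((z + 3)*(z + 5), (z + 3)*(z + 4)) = z + 3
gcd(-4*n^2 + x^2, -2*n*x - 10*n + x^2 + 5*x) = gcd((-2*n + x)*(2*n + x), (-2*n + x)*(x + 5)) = -2*n + x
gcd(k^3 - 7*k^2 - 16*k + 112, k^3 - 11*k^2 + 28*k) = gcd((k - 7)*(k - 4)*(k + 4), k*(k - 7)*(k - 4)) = k^2 - 11*k + 28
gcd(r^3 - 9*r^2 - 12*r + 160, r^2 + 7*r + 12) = r + 4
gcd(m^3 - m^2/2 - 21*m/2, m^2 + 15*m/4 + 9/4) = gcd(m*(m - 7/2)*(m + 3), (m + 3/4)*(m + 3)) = m + 3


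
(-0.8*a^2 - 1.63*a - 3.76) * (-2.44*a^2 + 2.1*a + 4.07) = 1.952*a^4 + 2.2972*a^3 + 2.4954*a^2 - 14.5301*a - 15.3032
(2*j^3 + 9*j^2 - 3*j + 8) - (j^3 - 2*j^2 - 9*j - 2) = j^3 + 11*j^2 + 6*j + 10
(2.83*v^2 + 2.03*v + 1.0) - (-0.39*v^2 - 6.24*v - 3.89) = 3.22*v^2 + 8.27*v + 4.89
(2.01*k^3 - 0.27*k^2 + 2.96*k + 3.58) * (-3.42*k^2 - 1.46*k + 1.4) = -6.8742*k^5 - 2.0112*k^4 - 6.915*k^3 - 16.9432*k^2 - 1.0828*k + 5.012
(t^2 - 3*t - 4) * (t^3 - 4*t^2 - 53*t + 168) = t^5 - 7*t^4 - 45*t^3 + 343*t^2 - 292*t - 672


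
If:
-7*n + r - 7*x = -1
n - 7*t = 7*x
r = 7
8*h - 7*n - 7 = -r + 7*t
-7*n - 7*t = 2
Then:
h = -1/4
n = 2/5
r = 7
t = -24/35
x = 26/35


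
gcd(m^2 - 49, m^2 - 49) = m^2 - 49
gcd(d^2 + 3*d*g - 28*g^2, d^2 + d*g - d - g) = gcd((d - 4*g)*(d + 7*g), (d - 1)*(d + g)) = 1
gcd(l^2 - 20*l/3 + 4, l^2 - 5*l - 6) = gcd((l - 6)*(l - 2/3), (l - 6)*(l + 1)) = l - 6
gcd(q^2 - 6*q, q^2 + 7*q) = q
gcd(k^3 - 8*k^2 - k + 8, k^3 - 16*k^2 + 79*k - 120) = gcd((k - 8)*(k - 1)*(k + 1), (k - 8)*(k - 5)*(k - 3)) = k - 8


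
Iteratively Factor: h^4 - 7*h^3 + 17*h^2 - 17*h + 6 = (h - 3)*(h^3 - 4*h^2 + 5*h - 2) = (h - 3)*(h - 1)*(h^2 - 3*h + 2) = (h - 3)*(h - 2)*(h - 1)*(h - 1)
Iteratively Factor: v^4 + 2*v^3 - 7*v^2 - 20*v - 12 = (v + 2)*(v^3 - 7*v - 6) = (v + 1)*(v + 2)*(v^2 - v - 6) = (v + 1)*(v + 2)^2*(v - 3)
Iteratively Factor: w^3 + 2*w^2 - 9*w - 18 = (w + 3)*(w^2 - w - 6) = (w + 2)*(w + 3)*(w - 3)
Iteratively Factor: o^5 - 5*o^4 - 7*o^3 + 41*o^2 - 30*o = (o)*(o^4 - 5*o^3 - 7*o^2 + 41*o - 30) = o*(o + 3)*(o^3 - 8*o^2 + 17*o - 10) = o*(o - 5)*(o + 3)*(o^2 - 3*o + 2) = o*(o - 5)*(o - 1)*(o + 3)*(o - 2)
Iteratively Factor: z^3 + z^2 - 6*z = (z + 3)*(z^2 - 2*z) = (z - 2)*(z + 3)*(z)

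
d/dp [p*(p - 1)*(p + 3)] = 3*p^2 + 4*p - 3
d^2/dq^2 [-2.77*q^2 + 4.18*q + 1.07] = -5.54000000000000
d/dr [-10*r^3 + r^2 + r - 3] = -30*r^2 + 2*r + 1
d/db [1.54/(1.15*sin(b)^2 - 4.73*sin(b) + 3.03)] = (7.2842 - 3.542*sin(b))*cos(b)/(1.15*sin(b)^2 - 4.73*sin(b) + 3.03)^2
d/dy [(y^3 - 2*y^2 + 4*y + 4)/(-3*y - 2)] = 2*(-3*y^3 + 4*y + 2)/(9*y^2 + 12*y + 4)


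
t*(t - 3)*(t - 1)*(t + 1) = t^4 - 3*t^3 - t^2 + 3*t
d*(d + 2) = d^2 + 2*d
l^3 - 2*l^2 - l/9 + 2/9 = (l - 2)*(l - 1/3)*(l + 1/3)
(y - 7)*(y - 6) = y^2 - 13*y + 42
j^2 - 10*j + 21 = (j - 7)*(j - 3)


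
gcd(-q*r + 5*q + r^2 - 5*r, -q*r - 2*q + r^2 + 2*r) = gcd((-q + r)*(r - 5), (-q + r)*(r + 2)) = q - r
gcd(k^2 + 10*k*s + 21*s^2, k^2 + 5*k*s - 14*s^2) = k + 7*s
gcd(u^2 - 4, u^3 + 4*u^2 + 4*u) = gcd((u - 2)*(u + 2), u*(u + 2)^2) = u + 2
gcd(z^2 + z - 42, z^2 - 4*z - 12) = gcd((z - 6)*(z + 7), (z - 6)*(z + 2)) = z - 6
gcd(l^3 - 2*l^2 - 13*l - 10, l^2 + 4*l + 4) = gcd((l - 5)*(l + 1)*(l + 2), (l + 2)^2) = l + 2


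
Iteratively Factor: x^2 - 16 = (x + 4)*(x - 4)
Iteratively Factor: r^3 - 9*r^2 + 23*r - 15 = (r - 1)*(r^2 - 8*r + 15) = (r - 3)*(r - 1)*(r - 5)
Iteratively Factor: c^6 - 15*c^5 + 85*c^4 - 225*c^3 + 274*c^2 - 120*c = (c)*(c^5 - 15*c^4 + 85*c^3 - 225*c^2 + 274*c - 120) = c*(c - 5)*(c^4 - 10*c^3 + 35*c^2 - 50*c + 24) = c*(c - 5)*(c - 3)*(c^3 - 7*c^2 + 14*c - 8) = c*(c - 5)*(c - 4)*(c - 3)*(c^2 - 3*c + 2) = c*(c - 5)*(c - 4)*(c - 3)*(c - 1)*(c - 2)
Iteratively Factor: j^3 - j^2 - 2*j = (j + 1)*(j^2 - 2*j) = j*(j + 1)*(j - 2)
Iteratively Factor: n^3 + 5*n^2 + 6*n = (n + 2)*(n^2 + 3*n) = (n + 2)*(n + 3)*(n)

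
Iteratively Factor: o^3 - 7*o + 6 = (o - 1)*(o^2 + o - 6) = (o - 2)*(o - 1)*(o + 3)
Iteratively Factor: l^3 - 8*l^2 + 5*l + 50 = (l + 2)*(l^2 - 10*l + 25) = (l - 5)*(l + 2)*(l - 5)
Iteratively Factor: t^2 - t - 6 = (t - 3)*(t + 2)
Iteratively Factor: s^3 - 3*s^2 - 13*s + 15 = (s + 3)*(s^2 - 6*s + 5) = (s - 5)*(s + 3)*(s - 1)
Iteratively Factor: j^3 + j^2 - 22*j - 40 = (j - 5)*(j^2 + 6*j + 8) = (j - 5)*(j + 4)*(j + 2)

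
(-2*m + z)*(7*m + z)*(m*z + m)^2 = -14*m^4*z^2 - 28*m^4*z - 14*m^4 + 5*m^3*z^3 + 10*m^3*z^2 + 5*m^3*z + m^2*z^4 + 2*m^2*z^3 + m^2*z^2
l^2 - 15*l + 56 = (l - 8)*(l - 7)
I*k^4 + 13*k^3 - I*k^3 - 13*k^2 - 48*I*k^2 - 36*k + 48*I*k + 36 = (k - 6*I)^2*(k - I)*(I*k - I)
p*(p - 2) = p^2 - 2*p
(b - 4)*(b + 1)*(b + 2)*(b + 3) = b^4 + 2*b^3 - 13*b^2 - 38*b - 24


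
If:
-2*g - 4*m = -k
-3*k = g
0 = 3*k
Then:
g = 0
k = 0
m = 0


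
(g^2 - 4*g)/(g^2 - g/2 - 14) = 2*g/(2*g + 7)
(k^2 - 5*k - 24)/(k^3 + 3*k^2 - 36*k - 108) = (k - 8)/(k^2 - 36)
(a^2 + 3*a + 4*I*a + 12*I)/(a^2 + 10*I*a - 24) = (a + 3)/(a + 6*I)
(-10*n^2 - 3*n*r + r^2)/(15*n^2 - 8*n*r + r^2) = (2*n + r)/(-3*n + r)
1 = 1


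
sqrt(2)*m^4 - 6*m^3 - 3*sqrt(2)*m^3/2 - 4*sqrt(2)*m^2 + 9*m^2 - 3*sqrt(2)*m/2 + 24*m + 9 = (m - 3)*(m + 1)*(m - 3*sqrt(2))*(sqrt(2)*m + sqrt(2)/2)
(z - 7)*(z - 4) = z^2 - 11*z + 28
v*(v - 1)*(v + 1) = v^3 - v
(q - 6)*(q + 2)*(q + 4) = q^3 - 28*q - 48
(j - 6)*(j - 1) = j^2 - 7*j + 6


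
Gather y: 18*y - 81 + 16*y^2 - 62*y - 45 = 16*y^2 - 44*y - 126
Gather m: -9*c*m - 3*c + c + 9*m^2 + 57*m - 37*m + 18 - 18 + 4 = -2*c + 9*m^2 + m*(20 - 9*c) + 4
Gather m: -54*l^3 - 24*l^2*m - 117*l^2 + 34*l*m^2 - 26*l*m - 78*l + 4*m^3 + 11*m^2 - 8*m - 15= -54*l^3 - 117*l^2 - 78*l + 4*m^3 + m^2*(34*l + 11) + m*(-24*l^2 - 26*l - 8) - 15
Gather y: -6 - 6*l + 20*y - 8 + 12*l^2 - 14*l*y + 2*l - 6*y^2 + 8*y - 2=12*l^2 - 4*l - 6*y^2 + y*(28 - 14*l) - 16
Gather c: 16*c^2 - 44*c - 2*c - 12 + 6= 16*c^2 - 46*c - 6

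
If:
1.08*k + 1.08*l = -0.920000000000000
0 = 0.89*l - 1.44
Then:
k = -2.47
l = 1.62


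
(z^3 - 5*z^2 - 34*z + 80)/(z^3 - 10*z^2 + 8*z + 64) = (z^2 + 3*z - 10)/(z^2 - 2*z - 8)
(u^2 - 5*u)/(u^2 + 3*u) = (u - 5)/(u + 3)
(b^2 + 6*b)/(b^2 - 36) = b/(b - 6)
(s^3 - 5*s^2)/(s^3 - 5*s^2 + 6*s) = s*(s - 5)/(s^2 - 5*s + 6)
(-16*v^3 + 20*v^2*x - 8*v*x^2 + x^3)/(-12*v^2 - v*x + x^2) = (4*v^2 - 4*v*x + x^2)/(3*v + x)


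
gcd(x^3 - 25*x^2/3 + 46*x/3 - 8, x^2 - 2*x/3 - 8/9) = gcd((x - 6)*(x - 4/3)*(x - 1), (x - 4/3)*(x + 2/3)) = x - 4/3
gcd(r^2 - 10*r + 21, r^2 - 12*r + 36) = 1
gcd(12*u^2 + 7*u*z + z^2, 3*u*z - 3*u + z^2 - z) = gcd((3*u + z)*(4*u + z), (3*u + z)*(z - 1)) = 3*u + z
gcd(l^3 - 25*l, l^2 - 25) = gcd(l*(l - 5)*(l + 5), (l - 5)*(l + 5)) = l^2 - 25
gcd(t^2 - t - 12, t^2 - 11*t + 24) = 1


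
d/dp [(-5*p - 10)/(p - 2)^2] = 5*(p + 6)/(p - 2)^3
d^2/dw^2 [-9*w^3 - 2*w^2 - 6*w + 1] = -54*w - 4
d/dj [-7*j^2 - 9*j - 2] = -14*j - 9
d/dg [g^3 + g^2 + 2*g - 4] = 3*g^2 + 2*g + 2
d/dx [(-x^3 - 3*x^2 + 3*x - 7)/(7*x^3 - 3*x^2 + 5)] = 3*(8*x^4 - 14*x^3 + 47*x^2 - 24*x + 5)/(49*x^6 - 42*x^5 + 9*x^4 + 70*x^3 - 30*x^2 + 25)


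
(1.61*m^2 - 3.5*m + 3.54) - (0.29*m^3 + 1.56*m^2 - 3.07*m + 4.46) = -0.29*m^3 + 0.05*m^2 - 0.43*m - 0.92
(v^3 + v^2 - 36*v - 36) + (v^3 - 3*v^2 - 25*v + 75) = 2*v^3 - 2*v^2 - 61*v + 39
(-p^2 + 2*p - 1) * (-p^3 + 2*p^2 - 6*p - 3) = p^5 - 4*p^4 + 11*p^3 - 11*p^2 + 3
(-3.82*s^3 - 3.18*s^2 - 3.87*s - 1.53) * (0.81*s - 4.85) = -3.0942*s^4 + 15.9512*s^3 + 12.2883*s^2 + 17.5302*s + 7.4205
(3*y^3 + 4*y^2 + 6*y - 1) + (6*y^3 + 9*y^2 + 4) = 9*y^3 + 13*y^2 + 6*y + 3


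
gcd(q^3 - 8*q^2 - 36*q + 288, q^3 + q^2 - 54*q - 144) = q^2 - 2*q - 48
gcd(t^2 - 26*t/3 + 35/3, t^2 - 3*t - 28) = t - 7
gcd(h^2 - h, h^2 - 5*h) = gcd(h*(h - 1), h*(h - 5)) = h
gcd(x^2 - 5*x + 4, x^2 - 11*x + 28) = x - 4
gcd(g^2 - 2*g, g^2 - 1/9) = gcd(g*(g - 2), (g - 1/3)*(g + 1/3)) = 1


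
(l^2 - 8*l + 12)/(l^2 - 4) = (l - 6)/(l + 2)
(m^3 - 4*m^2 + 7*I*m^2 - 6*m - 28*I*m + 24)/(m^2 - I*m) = (m^3 + m^2*(-4 + 7*I) - 2*m*(3 + 14*I) + 24)/(m*(m - I))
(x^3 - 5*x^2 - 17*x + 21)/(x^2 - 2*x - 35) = (x^2 + 2*x - 3)/(x + 5)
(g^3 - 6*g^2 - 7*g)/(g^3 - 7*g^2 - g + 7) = g/(g - 1)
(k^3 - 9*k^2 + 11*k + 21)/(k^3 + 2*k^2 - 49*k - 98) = (k^2 - 2*k - 3)/(k^2 + 9*k + 14)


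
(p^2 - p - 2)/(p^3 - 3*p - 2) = 1/(p + 1)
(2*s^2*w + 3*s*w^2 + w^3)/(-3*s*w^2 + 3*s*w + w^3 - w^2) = (-2*s^2 - 3*s*w - w^2)/(3*s*w - 3*s - w^2 + w)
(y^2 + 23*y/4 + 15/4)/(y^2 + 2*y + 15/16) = 4*(y + 5)/(4*y + 5)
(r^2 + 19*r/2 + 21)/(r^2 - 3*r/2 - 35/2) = (r + 6)/(r - 5)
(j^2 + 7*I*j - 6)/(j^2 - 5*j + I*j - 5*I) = (j + 6*I)/(j - 5)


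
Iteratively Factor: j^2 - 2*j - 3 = (j - 3)*(j + 1)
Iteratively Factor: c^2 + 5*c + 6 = (c + 2)*(c + 3)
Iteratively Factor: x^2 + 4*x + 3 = (x + 3)*(x + 1)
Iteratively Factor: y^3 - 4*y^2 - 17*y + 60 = (y - 3)*(y^2 - y - 20) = (y - 5)*(y - 3)*(y + 4)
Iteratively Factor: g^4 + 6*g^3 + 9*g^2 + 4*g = (g + 4)*(g^3 + 2*g^2 + g) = g*(g + 4)*(g^2 + 2*g + 1) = g*(g + 1)*(g + 4)*(g + 1)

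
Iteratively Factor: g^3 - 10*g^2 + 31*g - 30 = (g - 2)*(g^2 - 8*g + 15) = (g - 3)*(g - 2)*(g - 5)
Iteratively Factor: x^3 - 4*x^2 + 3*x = (x - 3)*(x^2 - x) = (x - 3)*(x - 1)*(x)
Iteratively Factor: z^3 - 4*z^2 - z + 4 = (z - 4)*(z^2 - 1) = (z - 4)*(z - 1)*(z + 1)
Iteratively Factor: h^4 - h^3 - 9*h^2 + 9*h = (h + 3)*(h^3 - 4*h^2 + 3*h) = (h - 3)*(h + 3)*(h^2 - h) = (h - 3)*(h - 1)*(h + 3)*(h)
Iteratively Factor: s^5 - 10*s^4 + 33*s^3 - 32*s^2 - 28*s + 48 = (s - 2)*(s^4 - 8*s^3 + 17*s^2 + 2*s - 24) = (s - 2)*(s + 1)*(s^3 - 9*s^2 + 26*s - 24) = (s - 3)*(s - 2)*(s + 1)*(s^2 - 6*s + 8) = (s - 3)*(s - 2)^2*(s + 1)*(s - 4)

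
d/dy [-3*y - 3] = -3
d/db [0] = 0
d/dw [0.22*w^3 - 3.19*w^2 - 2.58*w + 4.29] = 0.66*w^2 - 6.38*w - 2.58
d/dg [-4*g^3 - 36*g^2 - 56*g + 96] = -12*g^2 - 72*g - 56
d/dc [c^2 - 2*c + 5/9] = 2*c - 2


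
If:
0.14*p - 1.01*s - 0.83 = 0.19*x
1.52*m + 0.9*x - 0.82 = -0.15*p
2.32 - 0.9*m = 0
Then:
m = 2.58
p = -6.0*x - 20.6548148148148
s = -1.01980198019802*x - 3.68482581591492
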